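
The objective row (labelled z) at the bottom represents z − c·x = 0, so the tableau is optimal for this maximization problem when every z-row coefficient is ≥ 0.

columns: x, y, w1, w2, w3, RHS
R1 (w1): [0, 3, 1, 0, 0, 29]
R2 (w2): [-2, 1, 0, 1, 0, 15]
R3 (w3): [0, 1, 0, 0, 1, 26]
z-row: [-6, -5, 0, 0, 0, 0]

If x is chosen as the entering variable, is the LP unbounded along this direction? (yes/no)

Every constraint-row entry in column x is ≤ 0, so increasing x is unbounded.

yes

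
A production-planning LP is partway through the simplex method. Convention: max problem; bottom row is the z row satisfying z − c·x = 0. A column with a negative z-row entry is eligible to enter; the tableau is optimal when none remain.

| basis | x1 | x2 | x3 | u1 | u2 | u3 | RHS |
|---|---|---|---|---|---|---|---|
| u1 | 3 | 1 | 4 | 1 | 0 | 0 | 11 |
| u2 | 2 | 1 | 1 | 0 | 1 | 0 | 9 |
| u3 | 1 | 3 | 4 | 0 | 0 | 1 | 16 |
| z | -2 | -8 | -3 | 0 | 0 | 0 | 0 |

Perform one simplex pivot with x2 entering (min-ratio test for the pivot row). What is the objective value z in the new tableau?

Ratio test on column x2 — row 1: 11/1 = 11; row 2: 9/1 = 9; row 3: 16/3 = 16/3. Minimum is 16/3 at row 3 (u3 leaves); pivot element 3.
Pivot on row 3; the z-row RHS becomes 0 − (-8)·(16/3) = 128/3.

128/3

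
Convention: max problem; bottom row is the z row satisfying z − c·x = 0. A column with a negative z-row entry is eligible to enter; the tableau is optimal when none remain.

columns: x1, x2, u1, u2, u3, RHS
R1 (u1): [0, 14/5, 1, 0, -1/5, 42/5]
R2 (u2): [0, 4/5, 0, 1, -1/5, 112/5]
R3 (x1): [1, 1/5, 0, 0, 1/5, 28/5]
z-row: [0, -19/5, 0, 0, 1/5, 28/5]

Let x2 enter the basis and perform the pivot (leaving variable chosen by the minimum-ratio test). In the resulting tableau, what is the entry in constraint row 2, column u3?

-1/7

Ratio test on column x2 — row 1: (42/5)/(14/5) = 3; row 2: (112/5)/(4/5) = 28; row 3: (28/5)/(1/5) = 28. Minimum is 3 at row 1 (u1 leaves); pivot element 14/5.
Divide row 1 by 14/5; eliminate column x2 from the other rows.
Row 2 update in column u3: -1/5 − (4/5)·(-1/14) = -1/7.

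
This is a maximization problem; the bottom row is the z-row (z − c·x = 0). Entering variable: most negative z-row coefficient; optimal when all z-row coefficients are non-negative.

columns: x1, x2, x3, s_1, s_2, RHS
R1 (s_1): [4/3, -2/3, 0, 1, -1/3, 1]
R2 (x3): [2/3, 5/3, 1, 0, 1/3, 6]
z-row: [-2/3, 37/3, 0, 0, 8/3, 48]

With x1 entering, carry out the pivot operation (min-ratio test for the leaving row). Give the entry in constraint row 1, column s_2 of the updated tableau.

Ratio test on column x1 — row 1: 1/(4/3) = 3/4; row 2: 6/(2/3) = 9. Minimum is 3/4 at row 1 (s_1 leaves); pivot element 4/3.
Divide row 1 by 4/3; eliminate column x1 from the other rows.
In the new row 1, the s_2 entry is the old entry divided by the pivot: (-1/3)/(4/3) = -1/4.

-1/4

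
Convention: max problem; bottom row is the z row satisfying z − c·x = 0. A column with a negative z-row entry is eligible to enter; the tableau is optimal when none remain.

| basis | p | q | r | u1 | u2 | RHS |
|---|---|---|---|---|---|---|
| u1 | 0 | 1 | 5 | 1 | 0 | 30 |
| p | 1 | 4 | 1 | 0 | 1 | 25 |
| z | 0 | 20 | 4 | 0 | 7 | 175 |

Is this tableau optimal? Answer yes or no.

yes

Every z-row coefficient is ≥ 0, so the tableau is optimal.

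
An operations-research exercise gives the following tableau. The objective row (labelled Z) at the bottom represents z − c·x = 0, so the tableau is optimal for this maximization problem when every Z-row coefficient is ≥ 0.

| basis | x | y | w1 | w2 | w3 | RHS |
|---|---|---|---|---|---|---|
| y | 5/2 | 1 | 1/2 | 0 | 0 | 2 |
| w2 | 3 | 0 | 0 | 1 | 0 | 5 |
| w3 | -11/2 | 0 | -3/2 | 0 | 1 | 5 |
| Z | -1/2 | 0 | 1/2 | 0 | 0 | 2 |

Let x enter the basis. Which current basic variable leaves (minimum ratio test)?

y

Column x entries and ratios — y: 2/(5/2) = 4/5; w2: 5/3 = 5/3; w3: -11/2 ≤ 0, skip.
Smallest ratio is 4/5 in the row of y, so y leaves.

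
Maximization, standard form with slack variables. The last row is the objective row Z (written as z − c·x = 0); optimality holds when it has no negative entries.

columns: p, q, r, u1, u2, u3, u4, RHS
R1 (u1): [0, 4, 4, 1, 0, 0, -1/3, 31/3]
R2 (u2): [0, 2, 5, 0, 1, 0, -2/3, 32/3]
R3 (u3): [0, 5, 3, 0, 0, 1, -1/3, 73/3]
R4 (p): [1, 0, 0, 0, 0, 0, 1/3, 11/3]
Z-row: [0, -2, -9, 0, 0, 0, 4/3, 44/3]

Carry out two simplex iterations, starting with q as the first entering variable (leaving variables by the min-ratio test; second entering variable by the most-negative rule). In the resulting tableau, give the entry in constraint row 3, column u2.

Ratio test on column q — row 1: (31/3)/4 = 31/12; row 2: (32/3)/2 = 16/3; row 3: (73/3)/5 = 73/15; row 4: entry 0 ≤ 0. Minimum is 31/12 at row 1 (u1 leaves); pivot element 4.
Divide row 1 by 4; eliminate column q from the other rows.
Second iteration: most negative Z-row entry is -7 in column r, so r enters.
Ratio test on column r — row 1: (31/12)/1 = 31/12; row 2: (11/2)/3 = 11/6; row 3: entry -2 ≤ 0; row 4: entry 0 ≤ 0. Minimum is 11/6 at row 2 (u2 leaves); pivot element 3.
Divide row 2 by 3; eliminate column r from the other rows.
After both pivots, the entry at constraint row 3, column u2 is 2/3.

2/3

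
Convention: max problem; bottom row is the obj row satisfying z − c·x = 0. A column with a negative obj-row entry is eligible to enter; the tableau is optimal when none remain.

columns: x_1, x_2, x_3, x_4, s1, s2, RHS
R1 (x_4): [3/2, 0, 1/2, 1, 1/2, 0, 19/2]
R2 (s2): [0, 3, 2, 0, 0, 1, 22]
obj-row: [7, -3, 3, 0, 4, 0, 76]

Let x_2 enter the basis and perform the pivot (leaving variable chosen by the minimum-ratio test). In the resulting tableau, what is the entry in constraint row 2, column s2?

Ratio test on column x_2 — row 1: entry 0 ≤ 0; row 2: 22/3 = 22/3. Minimum is 22/3 at row 2 (s2 leaves); pivot element 3.
Divide row 2 by 3; eliminate column x_2 from the other rows.
In the new row 2, the s2 entry is the old entry divided by the pivot: 1/3 = 1/3.

1/3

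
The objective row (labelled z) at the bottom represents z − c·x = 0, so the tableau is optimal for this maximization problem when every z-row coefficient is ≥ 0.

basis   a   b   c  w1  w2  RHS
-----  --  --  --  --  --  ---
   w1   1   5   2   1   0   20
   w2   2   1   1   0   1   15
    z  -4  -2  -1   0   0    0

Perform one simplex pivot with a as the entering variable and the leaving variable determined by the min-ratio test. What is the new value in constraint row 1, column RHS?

25/2

Ratio test on column a — row 1: 20/1 = 20; row 2: 15/2 = 15/2. Minimum is 15/2 at row 2 (w2 leaves); pivot element 2.
Divide row 2 by 2; eliminate column a from the other rows.
Row 1 update in column RHS: 20 − 1·(15/2) = 25/2.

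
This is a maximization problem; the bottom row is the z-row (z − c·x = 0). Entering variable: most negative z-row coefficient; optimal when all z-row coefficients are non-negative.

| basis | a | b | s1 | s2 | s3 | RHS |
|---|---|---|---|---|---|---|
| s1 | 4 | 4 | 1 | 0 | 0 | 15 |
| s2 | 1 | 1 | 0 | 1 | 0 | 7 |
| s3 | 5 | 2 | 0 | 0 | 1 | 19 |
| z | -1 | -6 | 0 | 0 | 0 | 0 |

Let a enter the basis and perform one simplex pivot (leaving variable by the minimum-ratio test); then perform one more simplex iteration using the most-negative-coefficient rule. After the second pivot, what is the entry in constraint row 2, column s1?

-1/4

Ratio test on column a — row 1: 15/4 = 15/4; row 2: 7/1 = 7; row 3: 19/5 = 19/5. Minimum is 15/4 at row 1 (s1 leaves); pivot element 4.
Divide row 1 by 4; eliminate column a from the other rows.
Second iteration: most negative z-row entry is -5 in column b, so b enters.
Ratio test on column b — row 1: (15/4)/1 = 15/4; row 2: entry 0 ≤ 0; row 3: entry -3 ≤ 0. Minimum is 15/4 at row 1 (a leaves); pivot element 1.
Divide row 1 by 1; eliminate column b from the other rows.
After both pivots, the entry at constraint row 2, column s1 is -1/4.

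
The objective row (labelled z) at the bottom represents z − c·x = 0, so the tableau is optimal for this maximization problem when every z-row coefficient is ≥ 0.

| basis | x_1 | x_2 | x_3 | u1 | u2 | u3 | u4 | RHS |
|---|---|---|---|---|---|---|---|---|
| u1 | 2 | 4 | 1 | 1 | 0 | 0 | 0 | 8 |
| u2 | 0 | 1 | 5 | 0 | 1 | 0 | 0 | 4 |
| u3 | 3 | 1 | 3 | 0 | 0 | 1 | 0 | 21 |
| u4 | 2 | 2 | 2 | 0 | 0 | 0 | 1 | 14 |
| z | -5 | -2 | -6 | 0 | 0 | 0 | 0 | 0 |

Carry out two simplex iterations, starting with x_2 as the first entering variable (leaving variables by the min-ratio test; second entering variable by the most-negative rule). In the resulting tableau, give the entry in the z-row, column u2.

22/19

Ratio test on column x_2 — row 1: 8/4 = 2; row 2: 4/1 = 4; row 3: 21/1 = 21; row 4: 14/2 = 7. Minimum is 2 at row 1 (u1 leaves); pivot element 4.
Divide row 1 by 4; eliminate column x_2 from the other rows.
Second iteration: most negative z-row entry is -11/2 in column x_3, so x_3 enters.
Ratio test on column x_3 — row 1: 2/(1/4) = 8; row 2: 2/(19/4) = 8/19; row 3: 19/(11/4) = 76/11; row 4: 10/(3/2) = 20/3. Minimum is 8/19 at row 2 (u2 leaves); pivot element 19/4.
Divide row 2 by 19/4; eliminate column x_3 from the other rows.
After both pivots, the entry at the z-row, column u2 is 22/19.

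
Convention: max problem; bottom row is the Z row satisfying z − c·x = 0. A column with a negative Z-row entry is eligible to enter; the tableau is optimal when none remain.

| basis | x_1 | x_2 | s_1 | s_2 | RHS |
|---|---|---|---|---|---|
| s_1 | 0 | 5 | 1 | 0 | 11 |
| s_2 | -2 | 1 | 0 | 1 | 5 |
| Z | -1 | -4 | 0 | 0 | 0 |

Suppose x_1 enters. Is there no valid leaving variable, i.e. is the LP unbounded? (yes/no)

yes

Every constraint-row entry in column x_1 is ≤ 0, so increasing x_1 is unbounded.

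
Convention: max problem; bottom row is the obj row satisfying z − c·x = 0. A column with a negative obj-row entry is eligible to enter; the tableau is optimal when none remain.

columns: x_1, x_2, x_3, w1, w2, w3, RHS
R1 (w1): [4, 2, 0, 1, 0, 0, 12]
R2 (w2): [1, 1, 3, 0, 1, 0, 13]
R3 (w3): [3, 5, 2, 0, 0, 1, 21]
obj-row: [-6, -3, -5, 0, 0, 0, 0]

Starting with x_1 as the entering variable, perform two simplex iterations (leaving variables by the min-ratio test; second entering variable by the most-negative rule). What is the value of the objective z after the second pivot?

Ratio test on column x_1 — row 1: 12/4 = 3; row 2: 13/1 = 13; row 3: 21/3 = 7. Minimum is 3 at row 1 (w1 leaves); pivot element 4.
Pivot on row 1; the obj-row RHS becomes 0 − (-6)·3 = 18.
Next entering variable (most negative obj-row entry -5): x_3.
Ratio test on column x_3 — row 1: entry 0 ≤ 0; row 2: 10/3 = 10/3; row 3: 12/2 = 6. Minimum is 10/3 at row 2 (w2 leaves); pivot element 3.
After the second pivot the obj-row RHS is 18 − (-5)·(10/3) = 104/3.

104/3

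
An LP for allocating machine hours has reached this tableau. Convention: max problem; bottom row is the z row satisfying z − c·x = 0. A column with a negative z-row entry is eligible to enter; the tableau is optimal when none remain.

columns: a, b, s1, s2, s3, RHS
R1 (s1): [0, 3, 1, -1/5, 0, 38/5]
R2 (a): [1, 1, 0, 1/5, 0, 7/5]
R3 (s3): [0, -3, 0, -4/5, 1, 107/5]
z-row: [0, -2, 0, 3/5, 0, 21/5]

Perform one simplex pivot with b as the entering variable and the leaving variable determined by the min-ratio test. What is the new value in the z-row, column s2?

1

Ratio test on column b — row 1: (38/5)/3 = 38/15; row 2: (7/5)/1 = 7/5; row 3: entry -3 ≤ 0. Minimum is 7/5 at row 2 (a leaves); pivot element 1.
Divide row 2 by 1; eliminate column b from the other rows.
z-row update in column s2: 3/5 − (-2)·(1/5) = 1.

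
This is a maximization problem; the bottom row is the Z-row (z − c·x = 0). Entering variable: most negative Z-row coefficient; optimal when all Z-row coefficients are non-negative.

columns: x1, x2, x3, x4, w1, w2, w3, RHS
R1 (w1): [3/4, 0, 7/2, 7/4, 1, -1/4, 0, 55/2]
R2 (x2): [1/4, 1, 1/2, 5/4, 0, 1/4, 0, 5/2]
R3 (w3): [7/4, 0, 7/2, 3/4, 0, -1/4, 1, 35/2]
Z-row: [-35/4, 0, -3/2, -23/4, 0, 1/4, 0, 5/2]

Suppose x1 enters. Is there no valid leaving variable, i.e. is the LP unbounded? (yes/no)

Column x1 has positive entries in row(s) 1, 2, 3, so the ratio test bounds it — not unbounded.

no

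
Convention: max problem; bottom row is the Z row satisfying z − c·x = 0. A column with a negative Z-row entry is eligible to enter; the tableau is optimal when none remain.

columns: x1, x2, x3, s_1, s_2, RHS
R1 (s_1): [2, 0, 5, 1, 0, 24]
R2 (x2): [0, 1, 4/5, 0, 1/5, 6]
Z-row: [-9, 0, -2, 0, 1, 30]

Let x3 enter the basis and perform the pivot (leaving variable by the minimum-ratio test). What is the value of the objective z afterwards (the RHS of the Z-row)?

198/5

Ratio test on column x3 — row 1: 24/5 = 24/5; row 2: 6/(4/5) = 15/2. Minimum is 24/5 at row 1 (s_1 leaves); pivot element 5.
Pivot on row 1; the Z-row RHS becomes 30 − (-2)·(24/5) = 198/5.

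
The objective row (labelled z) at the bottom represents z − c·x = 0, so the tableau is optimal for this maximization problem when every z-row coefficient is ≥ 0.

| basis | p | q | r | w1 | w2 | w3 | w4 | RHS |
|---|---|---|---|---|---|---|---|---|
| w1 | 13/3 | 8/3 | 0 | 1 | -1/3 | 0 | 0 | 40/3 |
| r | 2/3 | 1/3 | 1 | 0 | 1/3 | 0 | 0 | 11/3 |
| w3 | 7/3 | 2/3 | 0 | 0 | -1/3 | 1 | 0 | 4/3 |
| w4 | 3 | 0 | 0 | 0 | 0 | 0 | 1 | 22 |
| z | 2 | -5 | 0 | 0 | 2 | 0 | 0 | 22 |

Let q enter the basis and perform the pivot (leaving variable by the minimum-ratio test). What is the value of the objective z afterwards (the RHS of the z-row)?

Ratio test on column q — row 1: (40/3)/(8/3) = 5; row 2: (11/3)/(1/3) = 11; row 3: (4/3)/(2/3) = 2; row 4: entry 0 ≤ 0. Minimum is 2 at row 3 (w3 leaves); pivot element 2/3.
Pivot on row 3; the z-row RHS becomes 22 − (-5)·2 = 32.

32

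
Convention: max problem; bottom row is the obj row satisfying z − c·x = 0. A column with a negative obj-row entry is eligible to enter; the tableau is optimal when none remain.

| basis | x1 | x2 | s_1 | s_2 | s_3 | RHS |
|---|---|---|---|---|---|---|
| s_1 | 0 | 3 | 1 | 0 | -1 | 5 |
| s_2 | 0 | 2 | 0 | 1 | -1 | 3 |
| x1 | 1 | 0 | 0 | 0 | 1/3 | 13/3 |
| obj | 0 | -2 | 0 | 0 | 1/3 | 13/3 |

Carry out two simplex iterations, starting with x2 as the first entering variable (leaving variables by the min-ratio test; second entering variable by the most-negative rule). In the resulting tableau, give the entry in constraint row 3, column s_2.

Ratio test on column x2 — row 1: 5/3 = 5/3; row 2: 3/2 = 3/2; row 3: entry 0 ≤ 0. Minimum is 3/2 at row 2 (s_2 leaves); pivot element 2.
Divide row 2 by 2; eliminate column x2 from the other rows.
Second iteration: most negative obj-row entry is -2/3 in column s_3, so s_3 enters.
Ratio test on column s_3 — row 1: (1/2)/(1/2) = 1; row 2: entry -1/2 ≤ 0; row 3: (13/3)/(1/3) = 13. Minimum is 1 at row 1 (s_1 leaves); pivot element 1/2.
Divide row 1 by 1/2; eliminate column s_3 from the other rows.
After both pivots, the entry at constraint row 3, column s_2 is 1.

1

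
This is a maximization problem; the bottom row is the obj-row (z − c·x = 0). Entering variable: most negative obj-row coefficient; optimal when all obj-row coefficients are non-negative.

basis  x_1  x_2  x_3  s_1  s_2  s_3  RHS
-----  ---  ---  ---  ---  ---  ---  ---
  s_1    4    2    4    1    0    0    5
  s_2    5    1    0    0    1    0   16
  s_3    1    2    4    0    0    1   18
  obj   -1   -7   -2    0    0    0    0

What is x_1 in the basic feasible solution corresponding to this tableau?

0

x_1 is not in the basis, so in the current basic feasible solution x_1 = 0.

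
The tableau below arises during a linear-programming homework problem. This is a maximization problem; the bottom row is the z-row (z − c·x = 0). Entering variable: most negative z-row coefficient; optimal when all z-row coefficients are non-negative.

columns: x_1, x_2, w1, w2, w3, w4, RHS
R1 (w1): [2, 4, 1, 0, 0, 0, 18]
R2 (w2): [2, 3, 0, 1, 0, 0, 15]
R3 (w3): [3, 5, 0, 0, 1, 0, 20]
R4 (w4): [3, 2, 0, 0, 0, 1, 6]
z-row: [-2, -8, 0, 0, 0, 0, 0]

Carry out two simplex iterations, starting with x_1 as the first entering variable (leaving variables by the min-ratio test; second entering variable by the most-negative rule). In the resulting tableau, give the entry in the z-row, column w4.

Ratio test on column x_1 — row 1: 18/2 = 9; row 2: 15/2 = 15/2; row 3: 20/3 = 20/3; row 4: 6/3 = 2. Minimum is 2 at row 4 (w4 leaves); pivot element 3.
Divide row 4 by 3; eliminate column x_1 from the other rows.
Second iteration: most negative z-row entry is -20/3 in column x_2, so x_2 enters.
Ratio test on column x_2 — row 1: 14/(8/3) = 21/4; row 2: 11/(5/3) = 33/5; row 3: 14/3 = 14/3; row 4: 2/(2/3) = 3. Minimum is 3 at row 4 (x_1 leaves); pivot element 2/3.
Divide row 4 by 2/3; eliminate column x_2 from the other rows.
After both pivots, the entry at the z-row, column w4 is 4.

4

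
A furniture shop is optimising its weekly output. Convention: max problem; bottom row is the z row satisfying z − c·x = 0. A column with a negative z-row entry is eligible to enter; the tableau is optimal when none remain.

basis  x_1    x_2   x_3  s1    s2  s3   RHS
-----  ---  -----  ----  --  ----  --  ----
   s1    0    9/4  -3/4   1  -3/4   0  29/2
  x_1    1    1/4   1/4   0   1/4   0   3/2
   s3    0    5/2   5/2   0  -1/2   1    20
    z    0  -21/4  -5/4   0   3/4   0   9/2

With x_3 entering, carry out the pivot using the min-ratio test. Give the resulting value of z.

12

Ratio test on column x_3 — row 1: entry -3/4 ≤ 0; row 2: (3/2)/(1/4) = 6; row 3: 20/(5/2) = 8. Minimum is 6 at row 2 (x_1 leaves); pivot element 1/4.
Pivot on row 2; the z-row RHS becomes 9/2 − (-5/4)·6 = 12.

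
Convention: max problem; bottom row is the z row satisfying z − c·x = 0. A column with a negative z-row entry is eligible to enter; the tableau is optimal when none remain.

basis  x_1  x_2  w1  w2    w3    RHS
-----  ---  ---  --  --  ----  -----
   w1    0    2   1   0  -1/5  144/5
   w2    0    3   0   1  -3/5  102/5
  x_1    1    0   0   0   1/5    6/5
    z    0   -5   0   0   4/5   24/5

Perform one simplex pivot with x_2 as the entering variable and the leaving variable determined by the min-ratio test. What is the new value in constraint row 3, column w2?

0

Ratio test on column x_2 — row 1: (144/5)/2 = 72/5; row 2: (102/5)/3 = 34/5; row 3: entry 0 ≤ 0. Minimum is 34/5 at row 2 (w2 leaves); pivot element 3.
Divide row 2 by 3; eliminate column x_2 from the other rows.
Row 3 update in column w2: 0 − 0·(1/3) = 0.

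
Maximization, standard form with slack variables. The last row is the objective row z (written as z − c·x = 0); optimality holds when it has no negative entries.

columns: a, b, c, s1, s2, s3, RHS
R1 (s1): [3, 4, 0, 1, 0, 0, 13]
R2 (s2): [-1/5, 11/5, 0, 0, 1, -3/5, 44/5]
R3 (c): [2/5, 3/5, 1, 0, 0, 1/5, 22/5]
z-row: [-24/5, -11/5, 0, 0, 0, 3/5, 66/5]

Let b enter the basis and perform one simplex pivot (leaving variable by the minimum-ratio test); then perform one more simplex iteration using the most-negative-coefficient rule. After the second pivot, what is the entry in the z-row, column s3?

3/5

Ratio test on column b — row 1: 13/4 = 13/4; row 2: (44/5)/(11/5) = 4; row 3: (22/5)/(3/5) = 22/3. Minimum is 13/4 at row 1 (s1 leaves); pivot element 4.
Divide row 1 by 4; eliminate column b from the other rows.
Second iteration: most negative z-row entry is -63/20 in column a, so a enters.
Ratio test on column a — row 1: (13/4)/(3/4) = 13/3; row 2: entry -37/20 ≤ 0; row 3: entry -1/20 ≤ 0. Minimum is 13/3 at row 1 (b leaves); pivot element 3/4.
Divide row 1 by 3/4; eliminate column a from the other rows.
After both pivots, the entry at the z-row, column s3 is 3/5.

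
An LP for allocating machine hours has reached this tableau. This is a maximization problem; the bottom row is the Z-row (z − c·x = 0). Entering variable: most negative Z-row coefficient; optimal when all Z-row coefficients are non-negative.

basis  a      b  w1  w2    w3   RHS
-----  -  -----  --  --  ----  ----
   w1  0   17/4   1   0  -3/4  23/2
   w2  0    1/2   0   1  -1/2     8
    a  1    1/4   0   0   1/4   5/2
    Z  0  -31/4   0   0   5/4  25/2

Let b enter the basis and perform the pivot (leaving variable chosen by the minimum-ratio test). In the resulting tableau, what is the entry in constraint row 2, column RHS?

Ratio test on column b — row 1: (23/2)/(17/4) = 46/17; row 2: 8/(1/2) = 16; row 3: (5/2)/(1/4) = 10. Minimum is 46/17 at row 1 (w1 leaves); pivot element 17/4.
Divide row 1 by 17/4; eliminate column b from the other rows.
Row 2 update in column RHS: 8 − (1/2)·(46/17) = 113/17.

113/17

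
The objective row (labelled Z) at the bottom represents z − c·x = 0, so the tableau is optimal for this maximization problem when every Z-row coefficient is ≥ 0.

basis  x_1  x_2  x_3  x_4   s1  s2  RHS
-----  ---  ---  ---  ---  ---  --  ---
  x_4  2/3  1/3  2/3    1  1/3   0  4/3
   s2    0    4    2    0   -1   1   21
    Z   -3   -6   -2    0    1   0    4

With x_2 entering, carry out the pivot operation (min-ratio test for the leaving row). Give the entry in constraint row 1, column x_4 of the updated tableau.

Ratio test on column x_2 — row 1: (4/3)/(1/3) = 4; row 2: 21/4 = 21/4. Minimum is 4 at row 1 (x_4 leaves); pivot element 1/3.
Divide row 1 by 1/3; eliminate column x_2 from the other rows.
In the new row 1, the x_4 entry is the old entry divided by the pivot: 1/(1/3) = 3.

3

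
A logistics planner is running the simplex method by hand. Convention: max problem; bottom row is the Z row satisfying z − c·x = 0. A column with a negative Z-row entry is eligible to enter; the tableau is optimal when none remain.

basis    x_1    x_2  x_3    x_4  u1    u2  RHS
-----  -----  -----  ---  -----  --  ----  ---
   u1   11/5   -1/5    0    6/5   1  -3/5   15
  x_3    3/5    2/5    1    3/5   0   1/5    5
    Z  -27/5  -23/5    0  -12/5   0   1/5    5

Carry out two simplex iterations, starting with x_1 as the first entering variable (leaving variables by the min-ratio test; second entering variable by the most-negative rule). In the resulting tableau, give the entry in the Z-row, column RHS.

52

Ratio test on column x_1 — row 1: 15/(11/5) = 75/11; row 2: 5/(3/5) = 25/3. Minimum is 75/11 at row 1 (u1 leaves); pivot element 11/5.
Divide row 1 by 11/5; eliminate column x_1 from the other rows.
Second iteration: most negative Z-row entry is -56/11 in column x_2, so x_2 enters.
Ratio test on column x_2 — row 1: entry -1/11 ≤ 0; row 2: (10/11)/(5/11) = 2. Minimum is 2 at row 2 (x_3 leaves); pivot element 5/11.
Divide row 2 by 5/11; eliminate column x_2 from the other rows.
After both pivots, the entry at the Z-row, column RHS is 52.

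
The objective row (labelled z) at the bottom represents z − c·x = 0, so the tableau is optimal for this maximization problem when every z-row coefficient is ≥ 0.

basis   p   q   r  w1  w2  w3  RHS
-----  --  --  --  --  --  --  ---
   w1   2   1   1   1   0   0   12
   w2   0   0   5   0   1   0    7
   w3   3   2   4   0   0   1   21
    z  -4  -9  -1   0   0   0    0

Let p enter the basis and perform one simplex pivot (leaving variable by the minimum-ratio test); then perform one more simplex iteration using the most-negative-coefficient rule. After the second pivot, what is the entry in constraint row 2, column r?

Ratio test on column p — row 1: 12/2 = 6; row 2: entry 0 ≤ 0; row 3: 21/3 = 7. Minimum is 6 at row 1 (w1 leaves); pivot element 2.
Divide row 1 by 2; eliminate column p from the other rows.
Second iteration: most negative z-row entry is -7 in column q, so q enters.
Ratio test on column q — row 1: 6/(1/2) = 12; row 2: entry 0 ≤ 0; row 3: 3/(1/2) = 6. Minimum is 6 at row 3 (w3 leaves); pivot element 1/2.
Divide row 3 by 1/2; eliminate column q from the other rows.
After both pivots, the entry at constraint row 2, column r is 5.

5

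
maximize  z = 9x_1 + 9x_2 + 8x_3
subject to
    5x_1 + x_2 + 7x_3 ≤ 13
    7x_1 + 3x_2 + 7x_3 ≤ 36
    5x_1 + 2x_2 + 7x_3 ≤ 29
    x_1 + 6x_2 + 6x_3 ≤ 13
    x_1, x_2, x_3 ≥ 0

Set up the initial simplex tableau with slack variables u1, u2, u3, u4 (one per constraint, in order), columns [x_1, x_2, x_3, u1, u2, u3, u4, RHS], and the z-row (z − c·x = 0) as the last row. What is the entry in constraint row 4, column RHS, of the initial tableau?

The RHS of constraint 4 is b_4 = 13.

13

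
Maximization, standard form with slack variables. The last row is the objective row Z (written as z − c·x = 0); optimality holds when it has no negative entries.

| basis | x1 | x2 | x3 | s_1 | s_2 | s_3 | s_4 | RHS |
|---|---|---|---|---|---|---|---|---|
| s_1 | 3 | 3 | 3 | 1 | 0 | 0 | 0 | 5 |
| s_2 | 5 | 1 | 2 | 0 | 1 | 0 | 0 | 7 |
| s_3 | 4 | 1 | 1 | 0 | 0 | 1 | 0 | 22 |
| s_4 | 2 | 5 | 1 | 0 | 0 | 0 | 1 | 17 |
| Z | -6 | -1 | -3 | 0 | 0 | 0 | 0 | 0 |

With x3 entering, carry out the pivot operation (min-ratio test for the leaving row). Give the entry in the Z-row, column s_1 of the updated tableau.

Ratio test on column x3 — row 1: 5/3 = 5/3; row 2: 7/2 = 7/2; row 3: 22/1 = 22; row 4: 17/1 = 17. Minimum is 5/3 at row 1 (s_1 leaves); pivot element 3.
Divide row 1 by 3; eliminate column x3 from the other rows.
Z-row update in column s_1: 0 − (-3)·(1/3) = 1.

1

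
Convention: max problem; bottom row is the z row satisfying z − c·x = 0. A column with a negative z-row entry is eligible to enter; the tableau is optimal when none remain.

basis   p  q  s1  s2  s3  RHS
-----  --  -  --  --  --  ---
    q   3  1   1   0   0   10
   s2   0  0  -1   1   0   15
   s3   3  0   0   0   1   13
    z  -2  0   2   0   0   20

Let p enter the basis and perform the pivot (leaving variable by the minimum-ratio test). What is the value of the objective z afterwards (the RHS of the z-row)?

80/3

Ratio test on column p — row 1: 10/3 = 10/3; row 2: entry 0 ≤ 0; row 3: 13/3 = 13/3. Minimum is 10/3 at row 1 (q leaves); pivot element 3.
Pivot on row 1; the z-row RHS becomes 20 − (-2)·(10/3) = 80/3.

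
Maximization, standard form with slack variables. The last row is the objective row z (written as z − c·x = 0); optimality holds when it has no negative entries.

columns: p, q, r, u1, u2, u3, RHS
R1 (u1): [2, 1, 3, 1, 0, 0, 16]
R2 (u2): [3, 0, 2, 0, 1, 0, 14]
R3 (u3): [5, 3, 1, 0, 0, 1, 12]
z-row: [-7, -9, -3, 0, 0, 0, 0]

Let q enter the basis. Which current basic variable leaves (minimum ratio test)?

u3

Column q entries and ratios — u1: 16/1 = 16; u2: 0 ≤ 0, skip; u3: 12/3 = 4.
Smallest ratio is 4 in the row of u3, so u3 leaves.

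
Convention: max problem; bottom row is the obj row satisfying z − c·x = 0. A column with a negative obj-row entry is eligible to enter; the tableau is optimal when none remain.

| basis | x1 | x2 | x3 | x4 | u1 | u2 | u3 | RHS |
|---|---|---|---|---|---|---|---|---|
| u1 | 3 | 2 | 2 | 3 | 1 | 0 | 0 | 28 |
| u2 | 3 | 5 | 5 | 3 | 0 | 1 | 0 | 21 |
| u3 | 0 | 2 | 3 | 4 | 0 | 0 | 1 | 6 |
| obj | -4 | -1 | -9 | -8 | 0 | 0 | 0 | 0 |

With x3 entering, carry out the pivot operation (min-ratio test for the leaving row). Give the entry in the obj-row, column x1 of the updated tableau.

-4

Ratio test on column x3 — row 1: 28/2 = 14; row 2: 21/5 = 21/5; row 3: 6/3 = 2. Minimum is 2 at row 3 (u3 leaves); pivot element 3.
Divide row 3 by 3; eliminate column x3 from the other rows.
obj-row update in column x1: -4 − (-9)·0 = -4.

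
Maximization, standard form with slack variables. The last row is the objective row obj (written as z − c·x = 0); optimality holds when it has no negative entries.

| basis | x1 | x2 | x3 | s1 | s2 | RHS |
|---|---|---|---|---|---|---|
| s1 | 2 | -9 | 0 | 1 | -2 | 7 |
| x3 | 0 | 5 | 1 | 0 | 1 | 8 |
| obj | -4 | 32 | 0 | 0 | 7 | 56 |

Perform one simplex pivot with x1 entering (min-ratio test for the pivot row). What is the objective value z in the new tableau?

Ratio test on column x1 — row 1: 7/2 = 7/2; row 2: entry 0 ≤ 0. Minimum is 7/2 at row 1 (s1 leaves); pivot element 2.
Pivot on row 1; the obj-row RHS becomes 56 − (-4)·(7/2) = 70.

70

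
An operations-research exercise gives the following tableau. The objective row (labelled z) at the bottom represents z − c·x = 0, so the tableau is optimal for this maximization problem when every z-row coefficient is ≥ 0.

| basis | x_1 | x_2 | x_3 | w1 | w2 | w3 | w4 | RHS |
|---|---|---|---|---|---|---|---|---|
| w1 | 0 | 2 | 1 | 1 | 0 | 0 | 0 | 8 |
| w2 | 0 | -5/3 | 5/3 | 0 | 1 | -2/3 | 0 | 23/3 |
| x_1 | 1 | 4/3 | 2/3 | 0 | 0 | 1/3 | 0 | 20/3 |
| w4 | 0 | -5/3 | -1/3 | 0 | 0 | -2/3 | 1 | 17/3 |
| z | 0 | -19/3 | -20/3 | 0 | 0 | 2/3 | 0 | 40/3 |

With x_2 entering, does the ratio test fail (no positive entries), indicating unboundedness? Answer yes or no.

no

Column x_2 has positive entries in row(s) 1, 3, so the ratio test bounds it — not unbounded.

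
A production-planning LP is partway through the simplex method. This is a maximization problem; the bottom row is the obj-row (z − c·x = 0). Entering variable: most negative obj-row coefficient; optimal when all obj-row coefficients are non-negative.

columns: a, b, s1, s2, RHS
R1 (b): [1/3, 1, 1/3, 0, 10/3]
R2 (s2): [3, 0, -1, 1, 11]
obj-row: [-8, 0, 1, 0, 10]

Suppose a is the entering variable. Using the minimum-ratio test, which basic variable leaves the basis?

s2

Column a entries and ratios — b: (10/3)/(1/3) = 10; s2: 11/3 = 11/3.
Smallest ratio is 11/3 in the row of s2, so s2 leaves.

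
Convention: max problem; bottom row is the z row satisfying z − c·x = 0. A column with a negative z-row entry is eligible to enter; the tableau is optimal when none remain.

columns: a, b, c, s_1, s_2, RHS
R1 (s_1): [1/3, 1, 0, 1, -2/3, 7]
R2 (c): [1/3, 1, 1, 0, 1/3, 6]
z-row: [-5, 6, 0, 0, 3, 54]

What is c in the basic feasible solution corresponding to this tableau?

6

c is basic (row 2); its value is the RHS of that row, 6.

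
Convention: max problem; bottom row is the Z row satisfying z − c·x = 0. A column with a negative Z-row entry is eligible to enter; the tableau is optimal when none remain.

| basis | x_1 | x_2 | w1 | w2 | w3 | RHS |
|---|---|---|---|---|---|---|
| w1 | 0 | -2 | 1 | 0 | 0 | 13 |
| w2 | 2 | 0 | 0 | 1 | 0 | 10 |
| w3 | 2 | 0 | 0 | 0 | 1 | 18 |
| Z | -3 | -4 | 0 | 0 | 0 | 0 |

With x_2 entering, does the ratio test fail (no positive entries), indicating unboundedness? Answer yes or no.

Every constraint-row entry in column x_2 is ≤ 0, so increasing x_2 is unbounded.

yes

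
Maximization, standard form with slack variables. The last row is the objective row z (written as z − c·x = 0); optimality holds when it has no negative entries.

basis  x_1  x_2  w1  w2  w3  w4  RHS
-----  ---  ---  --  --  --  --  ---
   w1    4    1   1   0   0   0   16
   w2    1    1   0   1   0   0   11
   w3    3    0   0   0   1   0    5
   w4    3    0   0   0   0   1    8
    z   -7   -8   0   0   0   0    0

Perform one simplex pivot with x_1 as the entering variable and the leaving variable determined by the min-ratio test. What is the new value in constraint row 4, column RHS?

Ratio test on column x_1 — row 1: 16/4 = 4; row 2: 11/1 = 11; row 3: 5/3 = 5/3; row 4: 8/3 = 8/3. Minimum is 5/3 at row 3 (w3 leaves); pivot element 3.
Divide row 3 by 3; eliminate column x_1 from the other rows.
Row 4 update in column RHS: 8 − 3·(5/3) = 3.

3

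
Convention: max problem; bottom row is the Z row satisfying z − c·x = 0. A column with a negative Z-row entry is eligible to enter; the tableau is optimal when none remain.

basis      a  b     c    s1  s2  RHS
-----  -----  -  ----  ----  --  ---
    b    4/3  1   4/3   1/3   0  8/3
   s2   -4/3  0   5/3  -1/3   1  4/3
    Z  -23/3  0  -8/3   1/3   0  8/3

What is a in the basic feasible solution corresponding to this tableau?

0

a is not in the basis, so in the current basic feasible solution a = 0.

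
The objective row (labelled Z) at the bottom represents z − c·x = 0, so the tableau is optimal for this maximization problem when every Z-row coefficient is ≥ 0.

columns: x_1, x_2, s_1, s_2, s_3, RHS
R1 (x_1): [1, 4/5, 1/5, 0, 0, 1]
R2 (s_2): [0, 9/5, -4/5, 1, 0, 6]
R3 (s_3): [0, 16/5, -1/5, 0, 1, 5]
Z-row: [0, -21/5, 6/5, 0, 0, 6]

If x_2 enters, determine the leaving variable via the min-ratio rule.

Column x_2 entries and ratios — x_1: 1/(4/5) = 5/4; s_2: 6/(9/5) = 10/3; s_3: 5/(16/5) = 25/16.
Smallest ratio is 5/4 in the row of x_1, so x_1 leaves.

x_1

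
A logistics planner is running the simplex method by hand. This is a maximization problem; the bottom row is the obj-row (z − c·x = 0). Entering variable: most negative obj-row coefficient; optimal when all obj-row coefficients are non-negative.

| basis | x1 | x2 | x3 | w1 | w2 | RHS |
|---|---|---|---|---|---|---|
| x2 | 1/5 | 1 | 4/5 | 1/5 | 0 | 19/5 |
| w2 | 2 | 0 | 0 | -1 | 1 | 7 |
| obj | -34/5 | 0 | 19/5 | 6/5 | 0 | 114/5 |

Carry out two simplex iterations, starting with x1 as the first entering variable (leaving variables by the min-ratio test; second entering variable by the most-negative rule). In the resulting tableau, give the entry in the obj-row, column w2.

8/3

Ratio test on column x1 — row 1: (19/5)/(1/5) = 19; row 2: 7/2 = 7/2. Minimum is 7/2 at row 2 (w2 leaves); pivot element 2.
Divide row 2 by 2; eliminate column x1 from the other rows.
Second iteration: most negative obj-row entry is -11/5 in column w1, so w1 enters.
Ratio test on column w1 — row 1: (31/10)/(3/10) = 31/3; row 2: entry -1/2 ≤ 0. Minimum is 31/3 at row 1 (x2 leaves); pivot element 3/10.
Divide row 1 by 3/10; eliminate column w1 from the other rows.
After both pivots, the entry at the obj-row, column w2 is 8/3.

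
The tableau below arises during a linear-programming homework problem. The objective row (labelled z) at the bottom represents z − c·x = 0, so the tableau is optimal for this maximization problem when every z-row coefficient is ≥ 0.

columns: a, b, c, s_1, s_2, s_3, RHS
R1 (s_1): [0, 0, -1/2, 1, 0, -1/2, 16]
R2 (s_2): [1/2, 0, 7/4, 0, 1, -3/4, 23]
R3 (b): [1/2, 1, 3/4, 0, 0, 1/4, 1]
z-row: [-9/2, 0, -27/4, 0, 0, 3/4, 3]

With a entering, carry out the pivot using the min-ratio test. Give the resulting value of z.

12

Ratio test on column a — row 1: entry 0 ≤ 0; row 2: 23/(1/2) = 46; row 3: 1/(1/2) = 2. Minimum is 2 at row 3 (b leaves); pivot element 1/2.
Pivot on row 3; the z-row RHS becomes 3 − (-9/2)·2 = 12.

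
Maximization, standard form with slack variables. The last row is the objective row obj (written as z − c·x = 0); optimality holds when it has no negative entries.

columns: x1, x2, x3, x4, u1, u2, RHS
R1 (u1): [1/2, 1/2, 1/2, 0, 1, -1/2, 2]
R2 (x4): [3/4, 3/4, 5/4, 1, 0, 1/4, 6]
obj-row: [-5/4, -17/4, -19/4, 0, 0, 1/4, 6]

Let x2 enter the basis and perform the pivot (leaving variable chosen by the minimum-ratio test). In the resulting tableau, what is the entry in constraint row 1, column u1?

2

Ratio test on column x2 — row 1: 2/(1/2) = 4; row 2: 6/(3/4) = 8. Minimum is 4 at row 1 (u1 leaves); pivot element 1/2.
Divide row 1 by 1/2; eliminate column x2 from the other rows.
In the new row 1, the u1 entry is the old entry divided by the pivot: 1/(1/2) = 2.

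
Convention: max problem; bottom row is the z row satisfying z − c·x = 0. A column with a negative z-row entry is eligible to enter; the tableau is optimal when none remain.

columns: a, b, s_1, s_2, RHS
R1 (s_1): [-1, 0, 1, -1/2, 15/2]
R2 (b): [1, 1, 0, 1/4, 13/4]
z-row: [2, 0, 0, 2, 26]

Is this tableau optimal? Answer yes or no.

Every z-row coefficient is ≥ 0, so the tableau is optimal.

yes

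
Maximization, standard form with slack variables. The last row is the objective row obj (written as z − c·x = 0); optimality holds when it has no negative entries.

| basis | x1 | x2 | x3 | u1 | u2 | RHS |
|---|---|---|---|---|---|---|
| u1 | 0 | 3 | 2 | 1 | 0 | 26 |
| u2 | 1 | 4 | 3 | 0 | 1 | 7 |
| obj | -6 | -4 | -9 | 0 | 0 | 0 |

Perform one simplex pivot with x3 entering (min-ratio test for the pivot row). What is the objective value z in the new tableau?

21

Ratio test on column x3 — row 1: 26/2 = 13; row 2: 7/3 = 7/3. Minimum is 7/3 at row 2 (u2 leaves); pivot element 3.
Pivot on row 2; the obj-row RHS becomes 0 − (-9)·(7/3) = 21.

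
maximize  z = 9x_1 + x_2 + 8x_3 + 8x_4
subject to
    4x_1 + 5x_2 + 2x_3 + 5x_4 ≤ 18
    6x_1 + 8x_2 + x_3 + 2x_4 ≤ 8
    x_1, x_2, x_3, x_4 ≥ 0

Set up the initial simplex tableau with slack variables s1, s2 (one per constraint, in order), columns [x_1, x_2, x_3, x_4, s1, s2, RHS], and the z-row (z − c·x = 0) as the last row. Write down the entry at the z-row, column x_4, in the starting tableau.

-8

The z-row carries the negated objective coefficients: the x_4 entry is -8.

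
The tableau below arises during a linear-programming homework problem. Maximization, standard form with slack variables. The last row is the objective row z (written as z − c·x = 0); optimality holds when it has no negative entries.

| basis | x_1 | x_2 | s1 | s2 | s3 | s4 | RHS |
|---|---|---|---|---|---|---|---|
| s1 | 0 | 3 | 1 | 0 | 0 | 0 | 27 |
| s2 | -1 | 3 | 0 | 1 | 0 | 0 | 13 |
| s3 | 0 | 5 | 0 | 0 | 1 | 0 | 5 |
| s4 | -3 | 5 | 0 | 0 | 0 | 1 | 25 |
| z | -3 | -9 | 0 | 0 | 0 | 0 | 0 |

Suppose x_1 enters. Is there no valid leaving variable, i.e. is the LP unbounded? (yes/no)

Every constraint-row entry in column x_1 is ≤ 0, so increasing x_1 is unbounded.

yes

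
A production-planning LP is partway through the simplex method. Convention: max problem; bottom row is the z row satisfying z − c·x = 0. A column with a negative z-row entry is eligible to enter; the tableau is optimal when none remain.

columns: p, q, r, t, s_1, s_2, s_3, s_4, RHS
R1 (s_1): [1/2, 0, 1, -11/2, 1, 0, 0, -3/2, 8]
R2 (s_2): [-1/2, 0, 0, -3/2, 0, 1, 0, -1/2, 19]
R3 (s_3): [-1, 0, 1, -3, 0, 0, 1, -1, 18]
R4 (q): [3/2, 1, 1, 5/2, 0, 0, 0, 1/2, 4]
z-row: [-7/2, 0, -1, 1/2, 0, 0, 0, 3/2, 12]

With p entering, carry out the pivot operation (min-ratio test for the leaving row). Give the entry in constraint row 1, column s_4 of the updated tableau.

Ratio test on column p — row 1: 8/(1/2) = 16; row 2: entry -1/2 ≤ 0; row 3: entry -1 ≤ 0; row 4: 4/(3/2) = 8/3. Minimum is 8/3 at row 4 (q leaves); pivot element 3/2.
Divide row 4 by 3/2; eliminate column p from the other rows.
Row 1 update in column s_4: -3/2 − (1/2)·(1/3) = -5/3.

-5/3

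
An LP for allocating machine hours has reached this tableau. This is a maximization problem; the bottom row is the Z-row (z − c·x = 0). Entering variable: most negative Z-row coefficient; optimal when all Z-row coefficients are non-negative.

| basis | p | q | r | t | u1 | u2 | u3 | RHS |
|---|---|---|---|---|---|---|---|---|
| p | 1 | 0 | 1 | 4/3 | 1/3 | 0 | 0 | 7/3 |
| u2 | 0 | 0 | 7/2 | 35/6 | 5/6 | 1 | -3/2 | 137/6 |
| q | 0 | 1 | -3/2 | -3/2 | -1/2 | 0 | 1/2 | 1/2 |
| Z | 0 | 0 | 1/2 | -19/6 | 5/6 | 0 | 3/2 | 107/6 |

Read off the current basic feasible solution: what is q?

q is basic (row 3); its value is the RHS of that row, 1/2.

1/2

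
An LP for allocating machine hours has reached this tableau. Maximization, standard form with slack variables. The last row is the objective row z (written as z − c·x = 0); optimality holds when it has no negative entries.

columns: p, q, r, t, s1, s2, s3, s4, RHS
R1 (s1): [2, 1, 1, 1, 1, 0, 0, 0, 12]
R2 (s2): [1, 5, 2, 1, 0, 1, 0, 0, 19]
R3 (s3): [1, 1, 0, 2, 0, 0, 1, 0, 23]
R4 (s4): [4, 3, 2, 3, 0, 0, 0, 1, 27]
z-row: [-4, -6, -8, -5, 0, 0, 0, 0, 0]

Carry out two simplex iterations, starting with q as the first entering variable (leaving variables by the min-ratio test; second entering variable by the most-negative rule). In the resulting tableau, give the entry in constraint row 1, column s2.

-1/2

Ratio test on column q — row 1: 12/1 = 12; row 2: 19/5 = 19/5; row 3: 23/1 = 23; row 4: 27/3 = 9. Minimum is 19/5 at row 2 (s2 leaves); pivot element 5.
Divide row 2 by 5; eliminate column q from the other rows.
Second iteration: most negative z-row entry is -28/5 in column r, so r enters.
Ratio test on column r — row 1: (41/5)/(3/5) = 41/3; row 2: (19/5)/(2/5) = 19/2; row 3: entry -2/5 ≤ 0; row 4: (78/5)/(4/5) = 39/2. Minimum is 19/2 at row 2 (q leaves); pivot element 2/5.
Divide row 2 by 2/5; eliminate column r from the other rows.
After both pivots, the entry at constraint row 1, column s2 is -1/2.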